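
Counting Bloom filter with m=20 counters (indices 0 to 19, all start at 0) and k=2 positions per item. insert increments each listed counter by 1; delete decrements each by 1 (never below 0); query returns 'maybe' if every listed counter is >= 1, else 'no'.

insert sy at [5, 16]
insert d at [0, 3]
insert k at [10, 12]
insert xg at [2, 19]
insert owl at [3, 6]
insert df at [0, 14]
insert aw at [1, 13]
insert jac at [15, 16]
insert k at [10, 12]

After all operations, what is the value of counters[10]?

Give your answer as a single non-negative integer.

Answer: 2

Derivation:
Step 1: insert sy at [5, 16] -> counters=[0,0,0,0,0,1,0,0,0,0,0,0,0,0,0,0,1,0,0,0]
Step 2: insert d at [0, 3] -> counters=[1,0,0,1,0,1,0,0,0,0,0,0,0,0,0,0,1,0,0,0]
Step 3: insert k at [10, 12] -> counters=[1,0,0,1,0,1,0,0,0,0,1,0,1,0,0,0,1,0,0,0]
Step 4: insert xg at [2, 19] -> counters=[1,0,1,1,0,1,0,0,0,0,1,0,1,0,0,0,1,0,0,1]
Step 5: insert owl at [3, 6] -> counters=[1,0,1,2,0,1,1,0,0,0,1,0,1,0,0,0,1,0,0,1]
Step 6: insert df at [0, 14] -> counters=[2,0,1,2,0,1,1,0,0,0,1,0,1,0,1,0,1,0,0,1]
Step 7: insert aw at [1, 13] -> counters=[2,1,1,2,0,1,1,0,0,0,1,0,1,1,1,0,1,0,0,1]
Step 8: insert jac at [15, 16] -> counters=[2,1,1,2,0,1,1,0,0,0,1,0,1,1,1,1,2,0,0,1]
Step 9: insert k at [10, 12] -> counters=[2,1,1,2,0,1,1,0,0,0,2,0,2,1,1,1,2,0,0,1]
Final counters=[2,1,1,2,0,1,1,0,0,0,2,0,2,1,1,1,2,0,0,1] -> counters[10]=2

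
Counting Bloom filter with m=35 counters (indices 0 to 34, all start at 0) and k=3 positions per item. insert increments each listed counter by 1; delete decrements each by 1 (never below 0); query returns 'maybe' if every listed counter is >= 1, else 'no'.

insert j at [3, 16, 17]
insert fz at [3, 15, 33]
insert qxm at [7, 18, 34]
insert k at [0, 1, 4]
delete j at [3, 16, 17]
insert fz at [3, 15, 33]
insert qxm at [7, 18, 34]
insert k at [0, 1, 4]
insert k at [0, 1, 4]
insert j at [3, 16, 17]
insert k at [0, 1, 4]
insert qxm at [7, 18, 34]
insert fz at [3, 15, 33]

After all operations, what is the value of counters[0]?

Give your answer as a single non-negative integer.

Step 1: insert j at [3, 16, 17] -> counters=[0,0,0,1,0,0,0,0,0,0,0,0,0,0,0,0,1,1,0,0,0,0,0,0,0,0,0,0,0,0,0,0,0,0,0]
Step 2: insert fz at [3, 15, 33] -> counters=[0,0,0,2,0,0,0,0,0,0,0,0,0,0,0,1,1,1,0,0,0,0,0,0,0,0,0,0,0,0,0,0,0,1,0]
Step 3: insert qxm at [7, 18, 34] -> counters=[0,0,0,2,0,0,0,1,0,0,0,0,0,0,0,1,1,1,1,0,0,0,0,0,0,0,0,0,0,0,0,0,0,1,1]
Step 4: insert k at [0, 1, 4] -> counters=[1,1,0,2,1,0,0,1,0,0,0,0,0,0,0,1,1,1,1,0,0,0,0,0,0,0,0,0,0,0,0,0,0,1,1]
Step 5: delete j at [3, 16, 17] -> counters=[1,1,0,1,1,0,0,1,0,0,0,0,0,0,0,1,0,0,1,0,0,0,0,0,0,0,0,0,0,0,0,0,0,1,1]
Step 6: insert fz at [3, 15, 33] -> counters=[1,1,0,2,1,0,0,1,0,0,0,0,0,0,0,2,0,0,1,0,0,0,0,0,0,0,0,0,0,0,0,0,0,2,1]
Step 7: insert qxm at [7, 18, 34] -> counters=[1,1,0,2,1,0,0,2,0,0,0,0,0,0,0,2,0,0,2,0,0,0,0,0,0,0,0,0,0,0,0,0,0,2,2]
Step 8: insert k at [0, 1, 4] -> counters=[2,2,0,2,2,0,0,2,0,0,0,0,0,0,0,2,0,0,2,0,0,0,0,0,0,0,0,0,0,0,0,0,0,2,2]
Step 9: insert k at [0, 1, 4] -> counters=[3,3,0,2,3,0,0,2,0,0,0,0,0,0,0,2,0,0,2,0,0,0,0,0,0,0,0,0,0,0,0,0,0,2,2]
Step 10: insert j at [3, 16, 17] -> counters=[3,3,0,3,3,0,0,2,0,0,0,0,0,0,0,2,1,1,2,0,0,0,0,0,0,0,0,0,0,0,0,0,0,2,2]
Step 11: insert k at [0, 1, 4] -> counters=[4,4,0,3,4,0,0,2,0,0,0,0,0,0,0,2,1,1,2,0,0,0,0,0,0,0,0,0,0,0,0,0,0,2,2]
Step 12: insert qxm at [7, 18, 34] -> counters=[4,4,0,3,4,0,0,3,0,0,0,0,0,0,0,2,1,1,3,0,0,0,0,0,0,0,0,0,0,0,0,0,0,2,3]
Step 13: insert fz at [3, 15, 33] -> counters=[4,4,0,4,4,0,0,3,0,0,0,0,0,0,0,3,1,1,3,0,0,0,0,0,0,0,0,0,0,0,0,0,0,3,3]
Final counters=[4,4,0,4,4,0,0,3,0,0,0,0,0,0,0,3,1,1,3,0,0,0,0,0,0,0,0,0,0,0,0,0,0,3,3] -> counters[0]=4

Answer: 4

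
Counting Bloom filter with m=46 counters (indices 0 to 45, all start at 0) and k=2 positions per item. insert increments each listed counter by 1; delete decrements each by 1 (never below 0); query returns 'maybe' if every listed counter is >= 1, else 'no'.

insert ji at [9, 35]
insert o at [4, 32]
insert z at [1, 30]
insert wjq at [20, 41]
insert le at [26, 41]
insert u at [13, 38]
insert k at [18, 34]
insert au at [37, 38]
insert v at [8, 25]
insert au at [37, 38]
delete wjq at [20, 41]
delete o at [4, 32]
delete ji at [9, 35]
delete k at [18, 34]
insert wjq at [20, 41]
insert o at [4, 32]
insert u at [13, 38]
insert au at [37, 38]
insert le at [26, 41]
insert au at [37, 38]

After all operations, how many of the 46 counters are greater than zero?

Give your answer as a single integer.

Answer: 12

Derivation:
Step 1: insert ji at [9, 35] -> counters=[0,0,0,0,0,0,0,0,0,1,0,0,0,0,0,0,0,0,0,0,0,0,0,0,0,0,0,0,0,0,0,0,0,0,0,1,0,0,0,0,0,0,0,0,0,0]
Step 2: insert o at [4, 32] -> counters=[0,0,0,0,1,0,0,0,0,1,0,0,0,0,0,0,0,0,0,0,0,0,0,0,0,0,0,0,0,0,0,0,1,0,0,1,0,0,0,0,0,0,0,0,0,0]
Step 3: insert z at [1, 30] -> counters=[0,1,0,0,1,0,0,0,0,1,0,0,0,0,0,0,0,0,0,0,0,0,0,0,0,0,0,0,0,0,1,0,1,0,0,1,0,0,0,0,0,0,0,0,0,0]
Step 4: insert wjq at [20, 41] -> counters=[0,1,0,0,1,0,0,0,0,1,0,0,0,0,0,0,0,0,0,0,1,0,0,0,0,0,0,0,0,0,1,0,1,0,0,1,0,0,0,0,0,1,0,0,0,0]
Step 5: insert le at [26, 41] -> counters=[0,1,0,0,1,0,0,0,0,1,0,0,0,0,0,0,0,0,0,0,1,0,0,0,0,0,1,0,0,0,1,0,1,0,0,1,0,0,0,0,0,2,0,0,0,0]
Step 6: insert u at [13, 38] -> counters=[0,1,0,0,1,0,0,0,0,1,0,0,0,1,0,0,0,0,0,0,1,0,0,0,0,0,1,0,0,0,1,0,1,0,0,1,0,0,1,0,0,2,0,0,0,0]
Step 7: insert k at [18, 34] -> counters=[0,1,0,0,1,0,0,0,0,1,0,0,0,1,0,0,0,0,1,0,1,0,0,0,0,0,1,0,0,0,1,0,1,0,1,1,0,0,1,0,0,2,0,0,0,0]
Step 8: insert au at [37, 38] -> counters=[0,1,0,0,1,0,0,0,0,1,0,0,0,1,0,0,0,0,1,0,1,0,0,0,0,0,1,0,0,0,1,0,1,0,1,1,0,1,2,0,0,2,0,0,0,0]
Step 9: insert v at [8, 25] -> counters=[0,1,0,0,1,0,0,0,1,1,0,0,0,1,0,0,0,0,1,0,1,0,0,0,0,1,1,0,0,0,1,0,1,0,1,1,0,1,2,0,0,2,0,0,0,0]
Step 10: insert au at [37, 38] -> counters=[0,1,0,0,1,0,0,0,1,1,0,0,0,1,0,0,0,0,1,0,1,0,0,0,0,1,1,0,0,0,1,0,1,0,1,1,0,2,3,0,0,2,0,0,0,0]
Step 11: delete wjq at [20, 41] -> counters=[0,1,0,0,1,0,0,0,1,1,0,0,0,1,0,0,0,0,1,0,0,0,0,0,0,1,1,0,0,0,1,0,1,0,1,1,0,2,3,0,0,1,0,0,0,0]
Step 12: delete o at [4, 32] -> counters=[0,1,0,0,0,0,0,0,1,1,0,0,0,1,0,0,0,0,1,0,0,0,0,0,0,1,1,0,0,0,1,0,0,0,1,1,0,2,3,0,0,1,0,0,0,0]
Step 13: delete ji at [9, 35] -> counters=[0,1,0,0,0,0,0,0,1,0,0,0,0,1,0,0,0,0,1,0,0,0,0,0,0,1,1,0,0,0,1,0,0,0,1,0,0,2,3,0,0,1,0,0,0,0]
Step 14: delete k at [18, 34] -> counters=[0,1,0,0,0,0,0,0,1,0,0,0,0,1,0,0,0,0,0,0,0,0,0,0,0,1,1,0,0,0,1,0,0,0,0,0,0,2,3,0,0,1,0,0,0,0]
Step 15: insert wjq at [20, 41] -> counters=[0,1,0,0,0,0,0,0,1,0,0,0,0,1,0,0,0,0,0,0,1,0,0,0,0,1,1,0,0,0,1,0,0,0,0,0,0,2,3,0,0,2,0,0,0,0]
Step 16: insert o at [4, 32] -> counters=[0,1,0,0,1,0,0,0,1,0,0,0,0,1,0,0,0,0,0,0,1,0,0,0,0,1,1,0,0,0,1,0,1,0,0,0,0,2,3,0,0,2,0,0,0,0]
Step 17: insert u at [13, 38] -> counters=[0,1,0,0,1,0,0,0,1,0,0,0,0,2,0,0,0,0,0,0,1,0,0,0,0,1,1,0,0,0,1,0,1,0,0,0,0,2,4,0,0,2,0,0,0,0]
Step 18: insert au at [37, 38] -> counters=[0,1,0,0,1,0,0,0,1,0,0,0,0,2,0,0,0,0,0,0,1,0,0,0,0,1,1,0,0,0,1,0,1,0,0,0,0,3,5,0,0,2,0,0,0,0]
Step 19: insert le at [26, 41] -> counters=[0,1,0,0,1,0,0,0,1,0,0,0,0,2,0,0,0,0,0,0,1,0,0,0,0,1,2,0,0,0,1,0,1,0,0,0,0,3,5,0,0,3,0,0,0,0]
Step 20: insert au at [37, 38] -> counters=[0,1,0,0,1,0,0,0,1,0,0,0,0,2,0,0,0,0,0,0,1,0,0,0,0,1,2,0,0,0,1,0,1,0,0,0,0,4,6,0,0,3,0,0,0,0]
Final counters=[0,1,0,0,1,0,0,0,1,0,0,0,0,2,0,0,0,0,0,0,1,0,0,0,0,1,2,0,0,0,1,0,1,0,0,0,0,4,6,0,0,3,0,0,0,0] -> 12 nonzero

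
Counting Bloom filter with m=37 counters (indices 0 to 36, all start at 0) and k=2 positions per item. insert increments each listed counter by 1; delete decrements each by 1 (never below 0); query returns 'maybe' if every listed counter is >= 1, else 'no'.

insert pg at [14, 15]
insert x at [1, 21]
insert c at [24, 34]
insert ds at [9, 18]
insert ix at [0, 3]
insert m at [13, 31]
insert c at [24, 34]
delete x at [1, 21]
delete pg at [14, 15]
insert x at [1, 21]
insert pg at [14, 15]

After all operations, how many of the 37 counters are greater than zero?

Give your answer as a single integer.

Step 1: insert pg at [14, 15] -> counters=[0,0,0,0,0,0,0,0,0,0,0,0,0,0,1,1,0,0,0,0,0,0,0,0,0,0,0,0,0,0,0,0,0,0,0,0,0]
Step 2: insert x at [1, 21] -> counters=[0,1,0,0,0,0,0,0,0,0,0,0,0,0,1,1,0,0,0,0,0,1,0,0,0,0,0,0,0,0,0,0,0,0,0,0,0]
Step 3: insert c at [24, 34] -> counters=[0,1,0,0,0,0,0,0,0,0,0,0,0,0,1,1,0,0,0,0,0,1,0,0,1,0,0,0,0,0,0,0,0,0,1,0,0]
Step 4: insert ds at [9, 18] -> counters=[0,1,0,0,0,0,0,0,0,1,0,0,0,0,1,1,0,0,1,0,0,1,0,0,1,0,0,0,0,0,0,0,0,0,1,0,0]
Step 5: insert ix at [0, 3] -> counters=[1,1,0,1,0,0,0,0,0,1,0,0,0,0,1,1,0,0,1,0,0,1,0,0,1,0,0,0,0,0,0,0,0,0,1,0,0]
Step 6: insert m at [13, 31] -> counters=[1,1,0,1,0,0,0,0,0,1,0,0,0,1,1,1,0,0,1,0,0,1,0,0,1,0,0,0,0,0,0,1,0,0,1,0,0]
Step 7: insert c at [24, 34] -> counters=[1,1,0,1,0,0,0,0,0,1,0,0,0,1,1,1,0,0,1,0,0,1,0,0,2,0,0,0,0,0,0,1,0,0,2,0,0]
Step 8: delete x at [1, 21] -> counters=[1,0,0,1,0,0,0,0,0,1,0,0,0,1,1,1,0,0,1,0,0,0,0,0,2,0,0,0,0,0,0,1,0,0,2,0,0]
Step 9: delete pg at [14, 15] -> counters=[1,0,0,1,0,0,0,0,0,1,0,0,0,1,0,0,0,0,1,0,0,0,0,0,2,0,0,0,0,0,0,1,0,0,2,0,0]
Step 10: insert x at [1, 21] -> counters=[1,1,0,1,0,0,0,0,0,1,0,0,0,1,0,0,0,0,1,0,0,1,0,0,2,0,0,0,0,0,0,1,0,0,2,0,0]
Step 11: insert pg at [14, 15] -> counters=[1,1,0,1,0,0,0,0,0,1,0,0,0,1,1,1,0,0,1,0,0,1,0,0,2,0,0,0,0,0,0,1,0,0,2,0,0]
Final counters=[1,1,0,1,0,0,0,0,0,1,0,0,0,1,1,1,0,0,1,0,0,1,0,0,2,0,0,0,0,0,0,1,0,0,2,0,0] -> 12 nonzero

Answer: 12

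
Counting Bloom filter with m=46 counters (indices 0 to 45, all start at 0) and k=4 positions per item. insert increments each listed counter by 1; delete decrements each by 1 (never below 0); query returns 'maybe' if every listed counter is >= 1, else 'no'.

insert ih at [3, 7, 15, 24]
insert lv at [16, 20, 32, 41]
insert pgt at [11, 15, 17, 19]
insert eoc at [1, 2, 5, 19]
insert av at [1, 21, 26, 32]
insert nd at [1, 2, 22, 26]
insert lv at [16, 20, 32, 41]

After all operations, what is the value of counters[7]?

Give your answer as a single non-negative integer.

Answer: 1

Derivation:
Step 1: insert ih at [3, 7, 15, 24] -> counters=[0,0,0,1,0,0,0,1,0,0,0,0,0,0,0,1,0,0,0,0,0,0,0,0,1,0,0,0,0,0,0,0,0,0,0,0,0,0,0,0,0,0,0,0,0,0]
Step 2: insert lv at [16, 20, 32, 41] -> counters=[0,0,0,1,0,0,0,1,0,0,0,0,0,0,0,1,1,0,0,0,1,0,0,0,1,0,0,0,0,0,0,0,1,0,0,0,0,0,0,0,0,1,0,0,0,0]
Step 3: insert pgt at [11, 15, 17, 19] -> counters=[0,0,0,1,0,0,0,1,0,0,0,1,0,0,0,2,1,1,0,1,1,0,0,0,1,0,0,0,0,0,0,0,1,0,0,0,0,0,0,0,0,1,0,0,0,0]
Step 4: insert eoc at [1, 2, 5, 19] -> counters=[0,1,1,1,0,1,0,1,0,0,0,1,0,0,0,2,1,1,0,2,1,0,0,0,1,0,0,0,0,0,0,0,1,0,0,0,0,0,0,0,0,1,0,0,0,0]
Step 5: insert av at [1, 21, 26, 32] -> counters=[0,2,1,1,0,1,0,1,0,0,0,1,0,0,0,2,1,1,0,2,1,1,0,0,1,0,1,0,0,0,0,0,2,0,0,0,0,0,0,0,0,1,0,0,0,0]
Step 6: insert nd at [1, 2, 22, 26] -> counters=[0,3,2,1,0,1,0,1,0,0,0,1,0,0,0,2,1,1,0,2,1,1,1,0,1,0,2,0,0,0,0,0,2,0,0,0,0,0,0,0,0,1,0,0,0,0]
Step 7: insert lv at [16, 20, 32, 41] -> counters=[0,3,2,1,0,1,0,1,0,0,0,1,0,0,0,2,2,1,0,2,2,1,1,0,1,0,2,0,0,0,0,0,3,0,0,0,0,0,0,0,0,2,0,0,0,0]
Final counters=[0,3,2,1,0,1,0,1,0,0,0,1,0,0,0,2,2,1,0,2,2,1,1,0,1,0,2,0,0,0,0,0,3,0,0,0,0,0,0,0,0,2,0,0,0,0] -> counters[7]=1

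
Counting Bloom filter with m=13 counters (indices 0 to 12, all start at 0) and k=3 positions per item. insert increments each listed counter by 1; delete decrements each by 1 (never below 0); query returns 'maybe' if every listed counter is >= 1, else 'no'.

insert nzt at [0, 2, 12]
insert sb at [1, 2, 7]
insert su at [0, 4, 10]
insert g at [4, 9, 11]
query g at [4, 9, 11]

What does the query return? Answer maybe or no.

Answer: maybe

Derivation:
Step 1: insert nzt at [0, 2, 12] -> counters=[1,0,1,0,0,0,0,0,0,0,0,0,1]
Step 2: insert sb at [1, 2, 7] -> counters=[1,1,2,0,0,0,0,1,0,0,0,0,1]
Step 3: insert su at [0, 4, 10] -> counters=[2,1,2,0,1,0,0,1,0,0,1,0,1]
Step 4: insert g at [4, 9, 11] -> counters=[2,1,2,0,2,0,0,1,0,1,1,1,1]
Query g: check counters[4]=2 counters[9]=1 counters[11]=1 -> maybe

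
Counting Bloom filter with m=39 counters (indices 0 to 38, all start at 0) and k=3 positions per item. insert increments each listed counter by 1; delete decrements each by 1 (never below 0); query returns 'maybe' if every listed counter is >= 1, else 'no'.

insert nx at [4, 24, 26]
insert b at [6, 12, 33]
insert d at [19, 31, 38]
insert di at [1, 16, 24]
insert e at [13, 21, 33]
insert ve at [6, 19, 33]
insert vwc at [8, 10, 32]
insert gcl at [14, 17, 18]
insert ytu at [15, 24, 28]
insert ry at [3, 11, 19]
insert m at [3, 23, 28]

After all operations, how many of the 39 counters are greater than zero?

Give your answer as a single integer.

Answer: 24

Derivation:
Step 1: insert nx at [4, 24, 26] -> counters=[0,0,0,0,1,0,0,0,0,0,0,0,0,0,0,0,0,0,0,0,0,0,0,0,1,0,1,0,0,0,0,0,0,0,0,0,0,0,0]
Step 2: insert b at [6, 12, 33] -> counters=[0,0,0,0,1,0,1,0,0,0,0,0,1,0,0,0,0,0,0,0,0,0,0,0,1,0,1,0,0,0,0,0,0,1,0,0,0,0,0]
Step 3: insert d at [19, 31, 38] -> counters=[0,0,0,0,1,0,1,0,0,0,0,0,1,0,0,0,0,0,0,1,0,0,0,0,1,0,1,0,0,0,0,1,0,1,0,0,0,0,1]
Step 4: insert di at [1, 16, 24] -> counters=[0,1,0,0,1,0,1,0,0,0,0,0,1,0,0,0,1,0,0,1,0,0,0,0,2,0,1,0,0,0,0,1,0,1,0,0,0,0,1]
Step 5: insert e at [13, 21, 33] -> counters=[0,1,0,0,1,0,1,0,0,0,0,0,1,1,0,0,1,0,0,1,0,1,0,0,2,0,1,0,0,0,0,1,0,2,0,0,0,0,1]
Step 6: insert ve at [6, 19, 33] -> counters=[0,1,0,0,1,0,2,0,0,0,0,0,1,1,0,0,1,0,0,2,0,1,0,0,2,0,1,0,0,0,0,1,0,3,0,0,0,0,1]
Step 7: insert vwc at [8, 10, 32] -> counters=[0,1,0,0,1,0,2,0,1,0,1,0,1,1,0,0,1,0,0,2,0,1,0,0,2,0,1,0,0,0,0,1,1,3,0,0,0,0,1]
Step 8: insert gcl at [14, 17, 18] -> counters=[0,1,0,0,1,0,2,0,1,0,1,0,1,1,1,0,1,1,1,2,0,1,0,0,2,0,1,0,0,0,0,1,1,3,0,0,0,0,1]
Step 9: insert ytu at [15, 24, 28] -> counters=[0,1,0,0,1,0,2,0,1,0,1,0,1,1,1,1,1,1,1,2,0,1,0,0,3,0,1,0,1,0,0,1,1,3,0,0,0,0,1]
Step 10: insert ry at [3, 11, 19] -> counters=[0,1,0,1,1,0,2,0,1,0,1,1,1,1,1,1,1,1,1,3,0,1,0,0,3,0,1,0,1,0,0,1,1,3,0,0,0,0,1]
Step 11: insert m at [3, 23, 28] -> counters=[0,1,0,2,1,0,2,0,1,0,1,1,1,1,1,1,1,1,1,3,0,1,0,1,3,0,1,0,2,0,0,1,1,3,0,0,0,0,1]
Final counters=[0,1,0,2,1,0,2,0,1,0,1,1,1,1,1,1,1,1,1,3,0,1,0,1,3,0,1,0,2,0,0,1,1,3,0,0,0,0,1] -> 24 nonzero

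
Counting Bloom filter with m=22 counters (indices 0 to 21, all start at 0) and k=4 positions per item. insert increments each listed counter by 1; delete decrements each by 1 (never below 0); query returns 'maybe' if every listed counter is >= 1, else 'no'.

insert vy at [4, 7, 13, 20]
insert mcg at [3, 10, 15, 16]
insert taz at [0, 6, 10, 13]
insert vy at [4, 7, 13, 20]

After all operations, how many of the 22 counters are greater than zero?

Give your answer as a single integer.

Step 1: insert vy at [4, 7, 13, 20] -> counters=[0,0,0,0,1,0,0,1,0,0,0,0,0,1,0,0,0,0,0,0,1,0]
Step 2: insert mcg at [3, 10, 15, 16] -> counters=[0,0,0,1,1,0,0,1,0,0,1,0,0,1,0,1,1,0,0,0,1,0]
Step 3: insert taz at [0, 6, 10, 13] -> counters=[1,0,0,1,1,0,1,1,0,0,2,0,0,2,0,1,1,0,0,0,1,0]
Step 4: insert vy at [4, 7, 13, 20] -> counters=[1,0,0,1,2,0,1,2,0,0,2,0,0,3,0,1,1,0,0,0,2,0]
Final counters=[1,0,0,1,2,0,1,2,0,0,2,0,0,3,0,1,1,0,0,0,2,0] -> 10 nonzero

Answer: 10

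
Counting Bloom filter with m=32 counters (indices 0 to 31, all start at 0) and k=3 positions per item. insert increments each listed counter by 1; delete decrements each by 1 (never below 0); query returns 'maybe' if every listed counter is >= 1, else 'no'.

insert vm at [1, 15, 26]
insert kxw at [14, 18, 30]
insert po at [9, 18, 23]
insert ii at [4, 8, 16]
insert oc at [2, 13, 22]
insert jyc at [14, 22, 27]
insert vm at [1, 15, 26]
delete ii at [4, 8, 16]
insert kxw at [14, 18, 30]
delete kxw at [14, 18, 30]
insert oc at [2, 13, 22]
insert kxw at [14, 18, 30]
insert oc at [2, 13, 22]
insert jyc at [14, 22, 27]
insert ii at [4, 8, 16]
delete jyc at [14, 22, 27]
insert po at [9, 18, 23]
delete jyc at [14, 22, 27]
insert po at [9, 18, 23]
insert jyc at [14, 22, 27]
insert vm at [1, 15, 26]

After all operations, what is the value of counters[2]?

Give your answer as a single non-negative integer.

Step 1: insert vm at [1, 15, 26] -> counters=[0,1,0,0,0,0,0,0,0,0,0,0,0,0,0,1,0,0,0,0,0,0,0,0,0,0,1,0,0,0,0,0]
Step 2: insert kxw at [14, 18, 30] -> counters=[0,1,0,0,0,0,0,0,0,0,0,0,0,0,1,1,0,0,1,0,0,0,0,0,0,0,1,0,0,0,1,0]
Step 3: insert po at [9, 18, 23] -> counters=[0,1,0,0,0,0,0,0,0,1,0,0,0,0,1,1,0,0,2,0,0,0,0,1,0,0,1,0,0,0,1,0]
Step 4: insert ii at [4, 8, 16] -> counters=[0,1,0,0,1,0,0,0,1,1,0,0,0,0,1,1,1,0,2,0,0,0,0,1,0,0,1,0,0,0,1,0]
Step 5: insert oc at [2, 13, 22] -> counters=[0,1,1,0,1,0,0,0,1,1,0,0,0,1,1,1,1,0,2,0,0,0,1,1,0,0,1,0,0,0,1,0]
Step 6: insert jyc at [14, 22, 27] -> counters=[0,1,1,0,1,0,0,0,1,1,0,0,0,1,2,1,1,0,2,0,0,0,2,1,0,0,1,1,0,0,1,0]
Step 7: insert vm at [1, 15, 26] -> counters=[0,2,1,0,1,0,0,0,1,1,0,0,0,1,2,2,1,0,2,0,0,0,2,1,0,0,2,1,0,0,1,0]
Step 8: delete ii at [4, 8, 16] -> counters=[0,2,1,0,0,0,0,0,0,1,0,0,0,1,2,2,0,0,2,0,0,0,2,1,0,0,2,1,0,0,1,0]
Step 9: insert kxw at [14, 18, 30] -> counters=[0,2,1,0,0,0,0,0,0,1,0,0,0,1,3,2,0,0,3,0,0,0,2,1,0,0,2,1,0,0,2,0]
Step 10: delete kxw at [14, 18, 30] -> counters=[0,2,1,0,0,0,0,0,0,1,0,0,0,1,2,2,0,0,2,0,0,0,2,1,0,0,2,1,0,0,1,0]
Step 11: insert oc at [2, 13, 22] -> counters=[0,2,2,0,0,0,0,0,0,1,0,0,0,2,2,2,0,0,2,0,0,0,3,1,0,0,2,1,0,0,1,0]
Step 12: insert kxw at [14, 18, 30] -> counters=[0,2,2,0,0,0,0,0,0,1,0,0,0,2,3,2,0,0,3,0,0,0,3,1,0,0,2,1,0,0,2,0]
Step 13: insert oc at [2, 13, 22] -> counters=[0,2,3,0,0,0,0,0,0,1,0,0,0,3,3,2,0,0,3,0,0,0,4,1,0,0,2,1,0,0,2,0]
Step 14: insert jyc at [14, 22, 27] -> counters=[0,2,3,0,0,0,0,0,0,1,0,0,0,3,4,2,0,0,3,0,0,0,5,1,0,0,2,2,0,0,2,0]
Step 15: insert ii at [4, 8, 16] -> counters=[0,2,3,0,1,0,0,0,1,1,0,0,0,3,4,2,1,0,3,0,0,0,5,1,0,0,2,2,0,0,2,0]
Step 16: delete jyc at [14, 22, 27] -> counters=[0,2,3,0,1,0,0,0,1,1,0,0,0,3,3,2,1,0,3,0,0,0,4,1,0,0,2,1,0,0,2,0]
Step 17: insert po at [9, 18, 23] -> counters=[0,2,3,0,1,0,0,0,1,2,0,0,0,3,3,2,1,0,4,0,0,0,4,2,0,0,2,1,0,0,2,0]
Step 18: delete jyc at [14, 22, 27] -> counters=[0,2,3,0,1,0,0,0,1,2,0,0,0,3,2,2,1,0,4,0,0,0,3,2,0,0,2,0,0,0,2,0]
Step 19: insert po at [9, 18, 23] -> counters=[0,2,3,0,1,0,0,0,1,3,0,0,0,3,2,2,1,0,5,0,0,0,3,3,0,0,2,0,0,0,2,0]
Step 20: insert jyc at [14, 22, 27] -> counters=[0,2,3,0,1,0,0,0,1,3,0,0,0,3,3,2,1,0,5,0,0,0,4,3,0,0,2,1,0,0,2,0]
Step 21: insert vm at [1, 15, 26] -> counters=[0,3,3,0,1,0,0,0,1,3,0,0,0,3,3,3,1,0,5,0,0,0,4,3,0,0,3,1,0,0,2,0]
Final counters=[0,3,3,0,1,0,0,0,1,3,0,0,0,3,3,3,1,0,5,0,0,0,4,3,0,0,3,1,0,0,2,0] -> counters[2]=3

Answer: 3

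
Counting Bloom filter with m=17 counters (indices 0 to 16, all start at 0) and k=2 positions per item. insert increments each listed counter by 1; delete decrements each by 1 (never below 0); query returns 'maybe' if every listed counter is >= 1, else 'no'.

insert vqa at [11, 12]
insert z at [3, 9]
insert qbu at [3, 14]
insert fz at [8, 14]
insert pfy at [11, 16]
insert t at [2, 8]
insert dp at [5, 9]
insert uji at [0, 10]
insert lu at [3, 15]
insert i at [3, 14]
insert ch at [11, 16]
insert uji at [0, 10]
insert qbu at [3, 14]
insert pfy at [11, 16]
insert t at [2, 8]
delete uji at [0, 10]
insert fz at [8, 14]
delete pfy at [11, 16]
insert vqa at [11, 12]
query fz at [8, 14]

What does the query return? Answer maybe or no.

Step 1: insert vqa at [11, 12] -> counters=[0,0,0,0,0,0,0,0,0,0,0,1,1,0,0,0,0]
Step 2: insert z at [3, 9] -> counters=[0,0,0,1,0,0,0,0,0,1,0,1,1,0,0,0,0]
Step 3: insert qbu at [3, 14] -> counters=[0,0,0,2,0,0,0,0,0,1,0,1,1,0,1,0,0]
Step 4: insert fz at [8, 14] -> counters=[0,0,0,2,0,0,0,0,1,1,0,1,1,0,2,0,0]
Step 5: insert pfy at [11, 16] -> counters=[0,0,0,2,0,0,0,0,1,1,0,2,1,0,2,0,1]
Step 6: insert t at [2, 8] -> counters=[0,0,1,2,0,0,0,0,2,1,0,2,1,0,2,0,1]
Step 7: insert dp at [5, 9] -> counters=[0,0,1,2,0,1,0,0,2,2,0,2,1,0,2,0,1]
Step 8: insert uji at [0, 10] -> counters=[1,0,1,2,0,1,0,0,2,2,1,2,1,0,2,0,1]
Step 9: insert lu at [3, 15] -> counters=[1,0,1,3,0,1,0,0,2,2,1,2,1,0,2,1,1]
Step 10: insert i at [3, 14] -> counters=[1,0,1,4,0,1,0,0,2,2,1,2,1,0,3,1,1]
Step 11: insert ch at [11, 16] -> counters=[1,0,1,4,0,1,0,0,2,2,1,3,1,0,3,1,2]
Step 12: insert uji at [0, 10] -> counters=[2,0,1,4,0,1,0,0,2,2,2,3,1,0,3,1,2]
Step 13: insert qbu at [3, 14] -> counters=[2,0,1,5,0,1,0,0,2,2,2,3,1,0,4,1,2]
Step 14: insert pfy at [11, 16] -> counters=[2,0,1,5,0,1,0,0,2,2,2,4,1,0,4,1,3]
Step 15: insert t at [2, 8] -> counters=[2,0,2,5,0,1,0,0,3,2,2,4,1,0,4,1,3]
Step 16: delete uji at [0, 10] -> counters=[1,0,2,5,0,1,0,0,3,2,1,4,1,0,4,1,3]
Step 17: insert fz at [8, 14] -> counters=[1,0,2,5,0,1,0,0,4,2,1,4,1,0,5,1,3]
Step 18: delete pfy at [11, 16] -> counters=[1,0,2,5,0,1,0,0,4,2,1,3,1,0,5,1,2]
Step 19: insert vqa at [11, 12] -> counters=[1,0,2,5,0,1,0,0,4,2,1,4,2,0,5,1,2]
Query fz: check counters[8]=4 counters[14]=5 -> maybe

Answer: maybe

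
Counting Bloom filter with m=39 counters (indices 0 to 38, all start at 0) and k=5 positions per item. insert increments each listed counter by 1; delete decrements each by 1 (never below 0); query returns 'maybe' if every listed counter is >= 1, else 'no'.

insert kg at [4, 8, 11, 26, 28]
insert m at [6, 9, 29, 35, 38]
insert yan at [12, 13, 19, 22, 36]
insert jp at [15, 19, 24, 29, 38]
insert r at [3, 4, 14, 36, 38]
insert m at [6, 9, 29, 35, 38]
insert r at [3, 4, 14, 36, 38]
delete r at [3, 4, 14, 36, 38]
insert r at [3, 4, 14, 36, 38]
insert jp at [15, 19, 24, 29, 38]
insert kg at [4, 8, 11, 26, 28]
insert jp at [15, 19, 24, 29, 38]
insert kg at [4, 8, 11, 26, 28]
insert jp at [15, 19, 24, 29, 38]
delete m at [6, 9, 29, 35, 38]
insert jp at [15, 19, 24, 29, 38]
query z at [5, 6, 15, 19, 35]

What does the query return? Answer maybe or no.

Step 1: insert kg at [4, 8, 11, 26, 28] -> counters=[0,0,0,0,1,0,0,0,1,0,0,1,0,0,0,0,0,0,0,0,0,0,0,0,0,0,1,0,1,0,0,0,0,0,0,0,0,0,0]
Step 2: insert m at [6, 9, 29, 35, 38] -> counters=[0,0,0,0,1,0,1,0,1,1,0,1,0,0,0,0,0,0,0,0,0,0,0,0,0,0,1,0,1,1,0,0,0,0,0,1,0,0,1]
Step 3: insert yan at [12, 13, 19, 22, 36] -> counters=[0,0,0,0,1,0,1,0,1,1,0,1,1,1,0,0,0,0,0,1,0,0,1,0,0,0,1,0,1,1,0,0,0,0,0,1,1,0,1]
Step 4: insert jp at [15, 19, 24, 29, 38] -> counters=[0,0,0,0,1,0,1,0,1,1,0,1,1,1,0,1,0,0,0,2,0,0,1,0,1,0,1,0,1,2,0,0,0,0,0,1,1,0,2]
Step 5: insert r at [3, 4, 14, 36, 38] -> counters=[0,0,0,1,2,0,1,0,1,1,0,1,1,1,1,1,0,0,0,2,0,0,1,0,1,0,1,0,1,2,0,0,0,0,0,1,2,0,3]
Step 6: insert m at [6, 9, 29, 35, 38] -> counters=[0,0,0,1,2,0,2,0,1,2,0,1,1,1,1,1,0,0,0,2,0,0,1,0,1,0,1,0,1,3,0,0,0,0,0,2,2,0,4]
Step 7: insert r at [3, 4, 14, 36, 38] -> counters=[0,0,0,2,3,0,2,0,1,2,0,1,1,1,2,1,0,0,0,2,0,0,1,0,1,0,1,0,1,3,0,0,0,0,0,2,3,0,5]
Step 8: delete r at [3, 4, 14, 36, 38] -> counters=[0,0,0,1,2,0,2,0,1,2,0,1,1,1,1,1,0,0,0,2,0,0,1,0,1,0,1,0,1,3,0,0,0,0,0,2,2,0,4]
Step 9: insert r at [3, 4, 14, 36, 38] -> counters=[0,0,0,2,3,0,2,0,1,2,0,1,1,1,2,1,0,0,0,2,0,0,1,0,1,0,1,0,1,3,0,0,0,0,0,2,3,0,5]
Step 10: insert jp at [15, 19, 24, 29, 38] -> counters=[0,0,0,2,3,0,2,0,1,2,0,1,1,1,2,2,0,0,0,3,0,0,1,0,2,0,1,0,1,4,0,0,0,0,0,2,3,0,6]
Step 11: insert kg at [4, 8, 11, 26, 28] -> counters=[0,0,0,2,4,0,2,0,2,2,0,2,1,1,2,2,0,0,0,3,0,0,1,0,2,0,2,0,2,4,0,0,0,0,0,2,3,0,6]
Step 12: insert jp at [15, 19, 24, 29, 38] -> counters=[0,0,0,2,4,0,2,0,2,2,0,2,1,1,2,3,0,0,0,4,0,0,1,0,3,0,2,0,2,5,0,0,0,0,0,2,3,0,7]
Step 13: insert kg at [4, 8, 11, 26, 28] -> counters=[0,0,0,2,5,0,2,0,3,2,0,3,1,1,2,3,0,0,0,4,0,0,1,0,3,0,3,0,3,5,0,0,0,0,0,2,3,0,7]
Step 14: insert jp at [15, 19, 24, 29, 38] -> counters=[0,0,0,2,5,0,2,0,3,2,0,3,1,1,2,4,0,0,0,5,0,0,1,0,4,0,3,0,3,6,0,0,0,0,0,2,3,0,8]
Step 15: delete m at [6, 9, 29, 35, 38] -> counters=[0,0,0,2,5,0,1,0,3,1,0,3,1,1,2,4,0,0,0,5,0,0,1,0,4,0,3,0,3,5,0,0,0,0,0,1,3,0,7]
Step 16: insert jp at [15, 19, 24, 29, 38] -> counters=[0,0,0,2,5,0,1,0,3,1,0,3,1,1,2,5,0,0,0,6,0,0,1,0,5,0,3,0,3,6,0,0,0,0,0,1,3,0,8]
Query z: check counters[5]=0 counters[6]=1 counters[15]=5 counters[19]=6 counters[35]=1 -> no

Answer: no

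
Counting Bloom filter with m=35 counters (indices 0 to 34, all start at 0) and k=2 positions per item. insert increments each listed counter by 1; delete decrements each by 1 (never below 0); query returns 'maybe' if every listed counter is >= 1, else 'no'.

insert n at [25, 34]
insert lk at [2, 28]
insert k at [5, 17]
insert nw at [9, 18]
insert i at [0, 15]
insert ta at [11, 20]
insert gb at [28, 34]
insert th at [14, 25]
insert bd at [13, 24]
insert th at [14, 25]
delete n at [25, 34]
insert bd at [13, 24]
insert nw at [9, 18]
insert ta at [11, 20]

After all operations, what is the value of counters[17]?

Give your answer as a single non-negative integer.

Answer: 1

Derivation:
Step 1: insert n at [25, 34] -> counters=[0,0,0,0,0,0,0,0,0,0,0,0,0,0,0,0,0,0,0,0,0,0,0,0,0,1,0,0,0,0,0,0,0,0,1]
Step 2: insert lk at [2, 28] -> counters=[0,0,1,0,0,0,0,0,0,0,0,0,0,0,0,0,0,0,0,0,0,0,0,0,0,1,0,0,1,0,0,0,0,0,1]
Step 3: insert k at [5, 17] -> counters=[0,0,1,0,0,1,0,0,0,0,0,0,0,0,0,0,0,1,0,0,0,0,0,0,0,1,0,0,1,0,0,0,0,0,1]
Step 4: insert nw at [9, 18] -> counters=[0,0,1,0,0,1,0,0,0,1,0,0,0,0,0,0,0,1,1,0,0,0,0,0,0,1,0,0,1,0,0,0,0,0,1]
Step 5: insert i at [0, 15] -> counters=[1,0,1,0,0,1,0,0,0,1,0,0,0,0,0,1,0,1,1,0,0,0,0,0,0,1,0,0,1,0,0,0,0,0,1]
Step 6: insert ta at [11, 20] -> counters=[1,0,1,0,0,1,0,0,0,1,0,1,0,0,0,1,0,1,1,0,1,0,0,0,0,1,0,0,1,0,0,0,0,0,1]
Step 7: insert gb at [28, 34] -> counters=[1,0,1,0,0,1,0,0,0,1,0,1,0,0,0,1,0,1,1,0,1,0,0,0,0,1,0,0,2,0,0,0,0,0,2]
Step 8: insert th at [14, 25] -> counters=[1,0,1,0,0,1,0,0,0,1,0,1,0,0,1,1,0,1,1,0,1,0,0,0,0,2,0,0,2,0,0,0,0,0,2]
Step 9: insert bd at [13, 24] -> counters=[1,0,1,0,0,1,0,0,0,1,0,1,0,1,1,1,0,1,1,0,1,0,0,0,1,2,0,0,2,0,0,0,0,0,2]
Step 10: insert th at [14, 25] -> counters=[1,0,1,0,0,1,0,0,0,1,0,1,0,1,2,1,0,1,1,0,1,0,0,0,1,3,0,0,2,0,0,0,0,0,2]
Step 11: delete n at [25, 34] -> counters=[1,0,1,0,0,1,0,0,0,1,0,1,0,1,2,1,0,1,1,0,1,0,0,0,1,2,0,0,2,0,0,0,0,0,1]
Step 12: insert bd at [13, 24] -> counters=[1,0,1,0,0,1,0,0,0,1,0,1,0,2,2,1,0,1,1,0,1,0,0,0,2,2,0,0,2,0,0,0,0,0,1]
Step 13: insert nw at [9, 18] -> counters=[1,0,1,0,0,1,0,0,0,2,0,1,0,2,2,1,0,1,2,0,1,0,0,0,2,2,0,0,2,0,0,0,0,0,1]
Step 14: insert ta at [11, 20] -> counters=[1,0,1,0,0,1,0,0,0,2,0,2,0,2,2,1,0,1,2,0,2,0,0,0,2,2,0,0,2,0,0,0,0,0,1]
Final counters=[1,0,1,0,0,1,0,0,0,2,0,2,0,2,2,1,0,1,2,0,2,0,0,0,2,2,0,0,2,0,0,0,0,0,1] -> counters[17]=1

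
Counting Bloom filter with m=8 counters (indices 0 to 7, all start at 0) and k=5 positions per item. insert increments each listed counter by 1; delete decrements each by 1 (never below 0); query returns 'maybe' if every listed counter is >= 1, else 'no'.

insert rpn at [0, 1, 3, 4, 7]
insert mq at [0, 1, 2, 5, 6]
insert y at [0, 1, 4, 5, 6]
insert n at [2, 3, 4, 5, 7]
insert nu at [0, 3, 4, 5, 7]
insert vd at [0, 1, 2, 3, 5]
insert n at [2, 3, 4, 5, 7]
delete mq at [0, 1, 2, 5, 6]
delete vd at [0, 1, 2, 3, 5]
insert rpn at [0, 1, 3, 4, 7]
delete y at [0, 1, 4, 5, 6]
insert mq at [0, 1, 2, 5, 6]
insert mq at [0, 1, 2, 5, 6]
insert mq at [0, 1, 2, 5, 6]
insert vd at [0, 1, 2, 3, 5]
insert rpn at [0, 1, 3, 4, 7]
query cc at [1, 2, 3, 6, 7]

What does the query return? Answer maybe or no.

Answer: maybe

Derivation:
Step 1: insert rpn at [0, 1, 3, 4, 7] -> counters=[1,1,0,1,1,0,0,1]
Step 2: insert mq at [0, 1, 2, 5, 6] -> counters=[2,2,1,1,1,1,1,1]
Step 3: insert y at [0, 1, 4, 5, 6] -> counters=[3,3,1,1,2,2,2,1]
Step 4: insert n at [2, 3, 4, 5, 7] -> counters=[3,3,2,2,3,3,2,2]
Step 5: insert nu at [0, 3, 4, 5, 7] -> counters=[4,3,2,3,4,4,2,3]
Step 6: insert vd at [0, 1, 2, 3, 5] -> counters=[5,4,3,4,4,5,2,3]
Step 7: insert n at [2, 3, 4, 5, 7] -> counters=[5,4,4,5,5,6,2,4]
Step 8: delete mq at [0, 1, 2, 5, 6] -> counters=[4,3,3,5,5,5,1,4]
Step 9: delete vd at [0, 1, 2, 3, 5] -> counters=[3,2,2,4,5,4,1,4]
Step 10: insert rpn at [0, 1, 3, 4, 7] -> counters=[4,3,2,5,6,4,1,5]
Step 11: delete y at [0, 1, 4, 5, 6] -> counters=[3,2,2,5,5,3,0,5]
Step 12: insert mq at [0, 1, 2, 5, 6] -> counters=[4,3,3,5,5,4,1,5]
Step 13: insert mq at [0, 1, 2, 5, 6] -> counters=[5,4,4,5,5,5,2,5]
Step 14: insert mq at [0, 1, 2, 5, 6] -> counters=[6,5,5,5,5,6,3,5]
Step 15: insert vd at [0, 1, 2, 3, 5] -> counters=[7,6,6,6,5,7,3,5]
Step 16: insert rpn at [0, 1, 3, 4, 7] -> counters=[8,7,6,7,6,7,3,6]
Query cc: check counters[1]=7 counters[2]=6 counters[3]=7 counters[6]=3 counters[7]=6 -> maybe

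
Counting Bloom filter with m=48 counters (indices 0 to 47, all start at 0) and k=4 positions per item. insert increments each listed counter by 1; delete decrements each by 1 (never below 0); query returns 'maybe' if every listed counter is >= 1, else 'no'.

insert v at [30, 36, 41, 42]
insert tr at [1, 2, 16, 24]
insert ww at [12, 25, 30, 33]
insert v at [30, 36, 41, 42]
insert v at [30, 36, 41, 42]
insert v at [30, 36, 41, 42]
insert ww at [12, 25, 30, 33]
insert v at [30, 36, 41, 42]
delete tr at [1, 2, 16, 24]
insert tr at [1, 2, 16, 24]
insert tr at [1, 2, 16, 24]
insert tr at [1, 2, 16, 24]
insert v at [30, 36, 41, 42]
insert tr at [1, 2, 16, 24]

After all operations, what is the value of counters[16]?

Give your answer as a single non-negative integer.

Step 1: insert v at [30, 36, 41, 42] -> counters=[0,0,0,0,0,0,0,0,0,0,0,0,0,0,0,0,0,0,0,0,0,0,0,0,0,0,0,0,0,0,1,0,0,0,0,0,1,0,0,0,0,1,1,0,0,0,0,0]
Step 2: insert tr at [1, 2, 16, 24] -> counters=[0,1,1,0,0,0,0,0,0,0,0,0,0,0,0,0,1,0,0,0,0,0,0,0,1,0,0,0,0,0,1,0,0,0,0,0,1,0,0,0,0,1,1,0,0,0,0,0]
Step 3: insert ww at [12, 25, 30, 33] -> counters=[0,1,1,0,0,0,0,0,0,0,0,0,1,0,0,0,1,0,0,0,0,0,0,0,1,1,0,0,0,0,2,0,0,1,0,0,1,0,0,0,0,1,1,0,0,0,0,0]
Step 4: insert v at [30, 36, 41, 42] -> counters=[0,1,1,0,0,0,0,0,0,0,0,0,1,0,0,0,1,0,0,0,0,0,0,0,1,1,0,0,0,0,3,0,0,1,0,0,2,0,0,0,0,2,2,0,0,0,0,0]
Step 5: insert v at [30, 36, 41, 42] -> counters=[0,1,1,0,0,0,0,0,0,0,0,0,1,0,0,0,1,0,0,0,0,0,0,0,1,1,0,0,0,0,4,0,0,1,0,0,3,0,0,0,0,3,3,0,0,0,0,0]
Step 6: insert v at [30, 36, 41, 42] -> counters=[0,1,1,0,0,0,0,0,0,0,0,0,1,0,0,0,1,0,0,0,0,0,0,0,1,1,0,0,0,0,5,0,0,1,0,0,4,0,0,0,0,4,4,0,0,0,0,0]
Step 7: insert ww at [12, 25, 30, 33] -> counters=[0,1,1,0,0,0,0,0,0,0,0,0,2,0,0,0,1,0,0,0,0,0,0,0,1,2,0,0,0,0,6,0,0,2,0,0,4,0,0,0,0,4,4,0,0,0,0,0]
Step 8: insert v at [30, 36, 41, 42] -> counters=[0,1,1,0,0,0,0,0,0,0,0,0,2,0,0,0,1,0,0,0,0,0,0,0,1,2,0,0,0,0,7,0,0,2,0,0,5,0,0,0,0,5,5,0,0,0,0,0]
Step 9: delete tr at [1, 2, 16, 24] -> counters=[0,0,0,0,0,0,0,0,0,0,0,0,2,0,0,0,0,0,0,0,0,0,0,0,0,2,0,0,0,0,7,0,0,2,0,0,5,0,0,0,0,5,5,0,0,0,0,0]
Step 10: insert tr at [1, 2, 16, 24] -> counters=[0,1,1,0,0,0,0,0,0,0,0,0,2,0,0,0,1,0,0,0,0,0,0,0,1,2,0,0,0,0,7,0,0,2,0,0,5,0,0,0,0,5,5,0,0,0,0,0]
Step 11: insert tr at [1, 2, 16, 24] -> counters=[0,2,2,0,0,0,0,0,0,0,0,0,2,0,0,0,2,0,0,0,0,0,0,0,2,2,0,0,0,0,7,0,0,2,0,0,5,0,0,0,0,5,5,0,0,0,0,0]
Step 12: insert tr at [1, 2, 16, 24] -> counters=[0,3,3,0,0,0,0,0,0,0,0,0,2,0,0,0,3,0,0,0,0,0,0,0,3,2,0,0,0,0,7,0,0,2,0,0,5,0,0,0,0,5,5,0,0,0,0,0]
Step 13: insert v at [30, 36, 41, 42] -> counters=[0,3,3,0,0,0,0,0,0,0,0,0,2,0,0,0,3,0,0,0,0,0,0,0,3,2,0,0,0,0,8,0,0,2,0,0,6,0,0,0,0,6,6,0,0,0,0,0]
Step 14: insert tr at [1, 2, 16, 24] -> counters=[0,4,4,0,0,0,0,0,0,0,0,0,2,0,0,0,4,0,0,0,0,0,0,0,4,2,0,0,0,0,8,0,0,2,0,0,6,0,0,0,0,6,6,0,0,0,0,0]
Final counters=[0,4,4,0,0,0,0,0,0,0,0,0,2,0,0,0,4,0,0,0,0,0,0,0,4,2,0,0,0,0,8,0,0,2,0,0,6,0,0,0,0,6,6,0,0,0,0,0] -> counters[16]=4

Answer: 4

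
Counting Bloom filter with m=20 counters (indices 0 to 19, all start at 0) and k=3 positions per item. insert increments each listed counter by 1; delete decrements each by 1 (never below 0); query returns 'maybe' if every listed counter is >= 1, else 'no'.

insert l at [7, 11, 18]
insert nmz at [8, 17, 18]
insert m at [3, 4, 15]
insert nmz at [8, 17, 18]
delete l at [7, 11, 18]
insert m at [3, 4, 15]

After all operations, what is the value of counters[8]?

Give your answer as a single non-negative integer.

Step 1: insert l at [7, 11, 18] -> counters=[0,0,0,0,0,0,0,1,0,0,0,1,0,0,0,0,0,0,1,0]
Step 2: insert nmz at [8, 17, 18] -> counters=[0,0,0,0,0,0,0,1,1,0,0,1,0,0,0,0,0,1,2,0]
Step 3: insert m at [3, 4, 15] -> counters=[0,0,0,1,1,0,0,1,1,0,0,1,0,0,0,1,0,1,2,0]
Step 4: insert nmz at [8, 17, 18] -> counters=[0,0,0,1,1,0,0,1,2,0,0,1,0,0,0,1,0,2,3,0]
Step 5: delete l at [7, 11, 18] -> counters=[0,0,0,1,1,0,0,0,2,0,0,0,0,0,0,1,0,2,2,0]
Step 6: insert m at [3, 4, 15] -> counters=[0,0,0,2,2,0,0,0,2,0,0,0,0,0,0,2,0,2,2,0]
Final counters=[0,0,0,2,2,0,0,0,2,0,0,0,0,0,0,2,0,2,2,0] -> counters[8]=2

Answer: 2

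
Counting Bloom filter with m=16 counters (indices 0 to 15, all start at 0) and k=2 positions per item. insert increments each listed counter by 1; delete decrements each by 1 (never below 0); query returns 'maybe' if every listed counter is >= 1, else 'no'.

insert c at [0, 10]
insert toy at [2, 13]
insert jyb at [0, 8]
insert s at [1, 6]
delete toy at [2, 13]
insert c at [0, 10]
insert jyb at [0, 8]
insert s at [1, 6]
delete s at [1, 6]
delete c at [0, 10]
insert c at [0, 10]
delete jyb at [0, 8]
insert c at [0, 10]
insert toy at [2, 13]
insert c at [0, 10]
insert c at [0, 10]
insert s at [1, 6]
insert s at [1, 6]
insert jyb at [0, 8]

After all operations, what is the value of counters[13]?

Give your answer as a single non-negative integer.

Answer: 1

Derivation:
Step 1: insert c at [0, 10] -> counters=[1,0,0,0,0,0,0,0,0,0,1,0,0,0,0,0]
Step 2: insert toy at [2, 13] -> counters=[1,0,1,0,0,0,0,0,0,0,1,0,0,1,0,0]
Step 3: insert jyb at [0, 8] -> counters=[2,0,1,0,0,0,0,0,1,0,1,0,0,1,0,0]
Step 4: insert s at [1, 6] -> counters=[2,1,1,0,0,0,1,0,1,0,1,0,0,1,0,0]
Step 5: delete toy at [2, 13] -> counters=[2,1,0,0,0,0,1,0,1,0,1,0,0,0,0,0]
Step 6: insert c at [0, 10] -> counters=[3,1,0,0,0,0,1,0,1,0,2,0,0,0,0,0]
Step 7: insert jyb at [0, 8] -> counters=[4,1,0,0,0,0,1,0,2,0,2,0,0,0,0,0]
Step 8: insert s at [1, 6] -> counters=[4,2,0,0,0,0,2,0,2,0,2,0,0,0,0,0]
Step 9: delete s at [1, 6] -> counters=[4,1,0,0,0,0,1,0,2,0,2,0,0,0,0,0]
Step 10: delete c at [0, 10] -> counters=[3,1,0,0,0,0,1,0,2,0,1,0,0,0,0,0]
Step 11: insert c at [0, 10] -> counters=[4,1,0,0,0,0,1,0,2,0,2,0,0,0,0,0]
Step 12: delete jyb at [0, 8] -> counters=[3,1,0,0,0,0,1,0,1,0,2,0,0,0,0,0]
Step 13: insert c at [0, 10] -> counters=[4,1,0,0,0,0,1,0,1,0,3,0,0,0,0,0]
Step 14: insert toy at [2, 13] -> counters=[4,1,1,0,0,0,1,0,1,0,3,0,0,1,0,0]
Step 15: insert c at [0, 10] -> counters=[5,1,1,0,0,0,1,0,1,0,4,0,0,1,0,0]
Step 16: insert c at [0, 10] -> counters=[6,1,1,0,0,0,1,0,1,0,5,0,0,1,0,0]
Step 17: insert s at [1, 6] -> counters=[6,2,1,0,0,0,2,0,1,0,5,0,0,1,0,0]
Step 18: insert s at [1, 6] -> counters=[6,3,1,0,0,0,3,0,1,0,5,0,0,1,0,0]
Step 19: insert jyb at [0, 8] -> counters=[7,3,1,0,0,0,3,0,2,0,5,0,0,1,0,0]
Final counters=[7,3,1,0,0,0,3,0,2,0,5,0,0,1,0,0] -> counters[13]=1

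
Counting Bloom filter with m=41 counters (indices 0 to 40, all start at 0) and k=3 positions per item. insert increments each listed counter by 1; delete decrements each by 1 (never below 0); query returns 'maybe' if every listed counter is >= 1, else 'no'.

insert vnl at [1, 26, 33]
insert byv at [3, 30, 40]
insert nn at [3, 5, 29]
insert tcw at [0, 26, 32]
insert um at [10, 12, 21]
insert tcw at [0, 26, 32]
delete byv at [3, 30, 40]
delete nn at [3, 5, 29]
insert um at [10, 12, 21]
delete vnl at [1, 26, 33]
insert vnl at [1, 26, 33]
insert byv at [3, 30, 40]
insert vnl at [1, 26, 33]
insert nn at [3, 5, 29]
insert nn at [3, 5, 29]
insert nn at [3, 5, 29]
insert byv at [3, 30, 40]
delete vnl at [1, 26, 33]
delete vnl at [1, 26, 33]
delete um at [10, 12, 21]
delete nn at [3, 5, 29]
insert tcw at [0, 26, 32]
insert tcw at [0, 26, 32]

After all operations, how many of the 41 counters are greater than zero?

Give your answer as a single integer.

Step 1: insert vnl at [1, 26, 33] -> counters=[0,1,0,0,0,0,0,0,0,0,0,0,0,0,0,0,0,0,0,0,0,0,0,0,0,0,1,0,0,0,0,0,0,1,0,0,0,0,0,0,0]
Step 2: insert byv at [3, 30, 40] -> counters=[0,1,0,1,0,0,0,0,0,0,0,0,0,0,0,0,0,0,0,0,0,0,0,0,0,0,1,0,0,0,1,0,0,1,0,0,0,0,0,0,1]
Step 3: insert nn at [3, 5, 29] -> counters=[0,1,0,2,0,1,0,0,0,0,0,0,0,0,0,0,0,0,0,0,0,0,0,0,0,0,1,0,0,1,1,0,0,1,0,0,0,0,0,0,1]
Step 4: insert tcw at [0, 26, 32] -> counters=[1,1,0,2,0,1,0,0,0,0,0,0,0,0,0,0,0,0,0,0,0,0,0,0,0,0,2,0,0,1,1,0,1,1,0,0,0,0,0,0,1]
Step 5: insert um at [10, 12, 21] -> counters=[1,1,0,2,0,1,0,0,0,0,1,0,1,0,0,0,0,0,0,0,0,1,0,0,0,0,2,0,0,1,1,0,1,1,0,0,0,0,0,0,1]
Step 6: insert tcw at [0, 26, 32] -> counters=[2,1,0,2,0,1,0,0,0,0,1,0,1,0,0,0,0,0,0,0,0,1,0,0,0,0,3,0,0,1,1,0,2,1,0,0,0,0,0,0,1]
Step 7: delete byv at [3, 30, 40] -> counters=[2,1,0,1,0,1,0,0,0,0,1,0,1,0,0,0,0,0,0,0,0,1,0,0,0,0,3,0,0,1,0,0,2,1,0,0,0,0,0,0,0]
Step 8: delete nn at [3, 5, 29] -> counters=[2,1,0,0,0,0,0,0,0,0,1,0,1,0,0,0,0,0,0,0,0,1,0,0,0,0,3,0,0,0,0,0,2,1,0,0,0,0,0,0,0]
Step 9: insert um at [10, 12, 21] -> counters=[2,1,0,0,0,0,0,0,0,0,2,0,2,0,0,0,0,0,0,0,0,2,0,0,0,0,3,0,0,0,0,0,2,1,0,0,0,0,0,0,0]
Step 10: delete vnl at [1, 26, 33] -> counters=[2,0,0,0,0,0,0,0,0,0,2,0,2,0,0,0,0,0,0,0,0,2,0,0,0,0,2,0,0,0,0,0,2,0,0,0,0,0,0,0,0]
Step 11: insert vnl at [1, 26, 33] -> counters=[2,1,0,0,0,0,0,0,0,0,2,0,2,0,0,0,0,0,0,0,0,2,0,0,0,0,3,0,0,0,0,0,2,1,0,0,0,0,0,0,0]
Step 12: insert byv at [3, 30, 40] -> counters=[2,1,0,1,0,0,0,0,0,0,2,0,2,0,0,0,0,0,0,0,0,2,0,0,0,0,3,0,0,0,1,0,2,1,0,0,0,0,0,0,1]
Step 13: insert vnl at [1, 26, 33] -> counters=[2,2,0,1,0,0,0,0,0,0,2,0,2,0,0,0,0,0,0,0,0,2,0,0,0,0,4,0,0,0,1,0,2,2,0,0,0,0,0,0,1]
Step 14: insert nn at [3, 5, 29] -> counters=[2,2,0,2,0,1,0,0,0,0,2,0,2,0,0,0,0,0,0,0,0,2,0,0,0,0,4,0,0,1,1,0,2,2,0,0,0,0,0,0,1]
Step 15: insert nn at [3, 5, 29] -> counters=[2,2,0,3,0,2,0,0,0,0,2,0,2,0,0,0,0,0,0,0,0,2,0,0,0,0,4,0,0,2,1,0,2,2,0,0,0,0,0,0,1]
Step 16: insert nn at [3, 5, 29] -> counters=[2,2,0,4,0,3,0,0,0,0,2,0,2,0,0,0,0,0,0,0,0,2,0,0,0,0,4,0,0,3,1,0,2,2,0,0,0,0,0,0,1]
Step 17: insert byv at [3, 30, 40] -> counters=[2,2,0,5,0,3,0,0,0,0,2,0,2,0,0,0,0,0,0,0,0,2,0,0,0,0,4,0,0,3,2,0,2,2,0,0,0,0,0,0,2]
Step 18: delete vnl at [1, 26, 33] -> counters=[2,1,0,5,0,3,0,0,0,0,2,0,2,0,0,0,0,0,0,0,0,2,0,0,0,0,3,0,0,3,2,0,2,1,0,0,0,0,0,0,2]
Step 19: delete vnl at [1, 26, 33] -> counters=[2,0,0,5,0,3,0,0,0,0,2,0,2,0,0,0,0,0,0,0,0,2,0,0,0,0,2,0,0,3,2,0,2,0,0,0,0,0,0,0,2]
Step 20: delete um at [10, 12, 21] -> counters=[2,0,0,5,0,3,0,0,0,0,1,0,1,0,0,0,0,0,0,0,0,1,0,0,0,0,2,0,0,3,2,0,2,0,0,0,0,0,0,0,2]
Step 21: delete nn at [3, 5, 29] -> counters=[2,0,0,4,0,2,0,0,0,0,1,0,1,0,0,0,0,0,0,0,0,1,0,0,0,0,2,0,0,2,2,0,2,0,0,0,0,0,0,0,2]
Step 22: insert tcw at [0, 26, 32] -> counters=[3,0,0,4,0,2,0,0,0,0,1,0,1,0,0,0,0,0,0,0,0,1,0,0,0,0,3,0,0,2,2,0,3,0,0,0,0,0,0,0,2]
Step 23: insert tcw at [0, 26, 32] -> counters=[4,0,0,4,0,2,0,0,0,0,1,0,1,0,0,0,0,0,0,0,0,1,0,0,0,0,4,0,0,2,2,0,4,0,0,0,0,0,0,0,2]
Final counters=[4,0,0,4,0,2,0,0,0,0,1,0,1,0,0,0,0,0,0,0,0,1,0,0,0,0,4,0,0,2,2,0,4,0,0,0,0,0,0,0,2] -> 11 nonzero

Answer: 11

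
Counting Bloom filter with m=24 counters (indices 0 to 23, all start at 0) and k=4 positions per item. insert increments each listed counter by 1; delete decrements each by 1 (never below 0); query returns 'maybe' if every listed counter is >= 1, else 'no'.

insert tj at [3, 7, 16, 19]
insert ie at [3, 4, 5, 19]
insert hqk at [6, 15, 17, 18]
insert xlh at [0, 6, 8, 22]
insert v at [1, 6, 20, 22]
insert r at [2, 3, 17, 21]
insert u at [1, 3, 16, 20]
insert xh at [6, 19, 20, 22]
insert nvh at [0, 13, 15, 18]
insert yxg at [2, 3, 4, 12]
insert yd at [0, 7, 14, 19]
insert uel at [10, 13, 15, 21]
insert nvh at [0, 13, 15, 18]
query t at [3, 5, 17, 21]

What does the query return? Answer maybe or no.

Answer: maybe

Derivation:
Step 1: insert tj at [3, 7, 16, 19] -> counters=[0,0,0,1,0,0,0,1,0,0,0,0,0,0,0,0,1,0,0,1,0,0,0,0]
Step 2: insert ie at [3, 4, 5, 19] -> counters=[0,0,0,2,1,1,0,1,0,0,0,0,0,0,0,0,1,0,0,2,0,0,0,0]
Step 3: insert hqk at [6, 15, 17, 18] -> counters=[0,0,0,2,1,1,1,1,0,0,0,0,0,0,0,1,1,1,1,2,0,0,0,0]
Step 4: insert xlh at [0, 6, 8, 22] -> counters=[1,0,0,2,1,1,2,1,1,0,0,0,0,0,0,1,1,1,1,2,0,0,1,0]
Step 5: insert v at [1, 6, 20, 22] -> counters=[1,1,0,2,1,1,3,1,1,0,0,0,0,0,0,1,1,1,1,2,1,0,2,0]
Step 6: insert r at [2, 3, 17, 21] -> counters=[1,1,1,3,1,1,3,1,1,0,0,0,0,0,0,1,1,2,1,2,1,1,2,0]
Step 7: insert u at [1, 3, 16, 20] -> counters=[1,2,1,4,1,1,3,1,1,0,0,0,0,0,0,1,2,2,1,2,2,1,2,0]
Step 8: insert xh at [6, 19, 20, 22] -> counters=[1,2,1,4,1,1,4,1,1,0,0,0,0,0,0,1,2,2,1,3,3,1,3,0]
Step 9: insert nvh at [0, 13, 15, 18] -> counters=[2,2,1,4,1,1,4,1,1,0,0,0,0,1,0,2,2,2,2,3,3,1,3,0]
Step 10: insert yxg at [2, 3, 4, 12] -> counters=[2,2,2,5,2,1,4,1,1,0,0,0,1,1,0,2,2,2,2,3,3,1,3,0]
Step 11: insert yd at [0, 7, 14, 19] -> counters=[3,2,2,5,2,1,4,2,1,0,0,0,1,1,1,2,2,2,2,4,3,1,3,0]
Step 12: insert uel at [10, 13, 15, 21] -> counters=[3,2,2,5,2,1,4,2,1,0,1,0,1,2,1,3,2,2,2,4,3,2,3,0]
Step 13: insert nvh at [0, 13, 15, 18] -> counters=[4,2,2,5,2,1,4,2,1,0,1,0,1,3,1,4,2,2,3,4,3,2,3,0]
Query t: check counters[3]=5 counters[5]=1 counters[17]=2 counters[21]=2 -> maybe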